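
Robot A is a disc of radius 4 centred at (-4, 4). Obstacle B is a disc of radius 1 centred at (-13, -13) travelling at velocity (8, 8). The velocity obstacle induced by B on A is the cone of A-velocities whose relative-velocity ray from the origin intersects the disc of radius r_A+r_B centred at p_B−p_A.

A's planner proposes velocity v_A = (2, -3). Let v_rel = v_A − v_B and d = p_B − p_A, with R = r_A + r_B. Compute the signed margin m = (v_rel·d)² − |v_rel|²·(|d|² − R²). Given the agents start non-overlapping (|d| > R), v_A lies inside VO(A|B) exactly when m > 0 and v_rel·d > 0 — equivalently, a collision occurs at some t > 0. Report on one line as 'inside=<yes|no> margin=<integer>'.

d = (-9, -17),  |d|² = 370;  R = 4+1 = 5,  c = 370−5² = 345
v_rel = (-6, -11),  |v_rel|² = 157;  v_rel·d = (-6)·(-9) + (-11)·(-17) = 241
157·t² − 482·t + 345 = 0  ⇒  m = 241² − 157·345 = 3916
m = 3916 > 0,  v_rel·d = 241 > 0  ⇒  inside

inside=yes margin=3916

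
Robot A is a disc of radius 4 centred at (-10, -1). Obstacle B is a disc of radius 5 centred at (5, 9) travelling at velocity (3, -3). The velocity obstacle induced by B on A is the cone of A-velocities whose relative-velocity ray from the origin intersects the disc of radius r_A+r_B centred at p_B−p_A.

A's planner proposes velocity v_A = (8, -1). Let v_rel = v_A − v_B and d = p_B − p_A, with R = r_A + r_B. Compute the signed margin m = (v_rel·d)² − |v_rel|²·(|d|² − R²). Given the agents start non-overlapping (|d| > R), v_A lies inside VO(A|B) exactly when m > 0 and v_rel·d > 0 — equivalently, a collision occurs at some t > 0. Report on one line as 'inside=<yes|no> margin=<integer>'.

d = (15, 10),  |d|² = 325;  R = 4+5 = 9,  c = 325−9² = 244
v_rel = (5, 2),  |v_rel|² = 29;  v_rel·d = (5)·(15) + (2)·(10) = 95
29·t² − 190·t + 244 = 0  ⇒  m = 95² − 29·244 = 1949
m = 1949 > 0,  v_rel·d = 95 > 0  ⇒  inside

inside=yes margin=1949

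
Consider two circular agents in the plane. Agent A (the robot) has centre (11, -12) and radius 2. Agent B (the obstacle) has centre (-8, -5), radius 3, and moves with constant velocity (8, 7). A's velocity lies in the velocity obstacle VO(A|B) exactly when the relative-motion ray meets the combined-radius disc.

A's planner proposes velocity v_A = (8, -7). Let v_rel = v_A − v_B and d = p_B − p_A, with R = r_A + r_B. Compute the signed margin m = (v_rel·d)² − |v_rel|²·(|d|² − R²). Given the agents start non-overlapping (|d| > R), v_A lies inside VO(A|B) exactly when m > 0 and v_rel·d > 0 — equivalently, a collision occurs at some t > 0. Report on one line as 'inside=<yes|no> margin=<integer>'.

d = (-19, 7),  |d|² = 410;  R = 2+3 = 5,  c = 410−5² = 385
v_rel = (0, -14),  |v_rel|² = 196;  v_rel·d = (0)·(-19) + (-14)·(7) = -98
196·t² + 196·t + 385 = 0  ⇒  m = (-98)² − 196·385 = -65856
m = -65856 < 0,  v_rel·d = -98 < 0  ⇒  outside

inside=no margin=-65856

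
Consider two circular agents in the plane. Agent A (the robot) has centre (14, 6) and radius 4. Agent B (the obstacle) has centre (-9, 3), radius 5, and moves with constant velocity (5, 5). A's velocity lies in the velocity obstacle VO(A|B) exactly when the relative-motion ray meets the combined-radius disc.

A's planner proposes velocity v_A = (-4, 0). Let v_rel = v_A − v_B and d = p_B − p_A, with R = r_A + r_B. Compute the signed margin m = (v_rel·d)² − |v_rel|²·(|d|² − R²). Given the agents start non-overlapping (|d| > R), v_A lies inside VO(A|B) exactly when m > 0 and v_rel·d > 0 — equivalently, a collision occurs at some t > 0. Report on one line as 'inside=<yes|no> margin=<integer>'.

d = (-23, -3),  |d|² = 538;  R = 4+5 = 9,  c = 538−9² = 457
v_rel = (-9, -5),  |v_rel|² = 106;  v_rel·d = (-9)·(-23) + (-5)·(-3) = 222
106·t² − 444·t + 457 = 0  ⇒  m = 222² − 106·457 = 842
m = 842 > 0,  v_rel·d = 222 > 0  ⇒  inside

inside=yes margin=842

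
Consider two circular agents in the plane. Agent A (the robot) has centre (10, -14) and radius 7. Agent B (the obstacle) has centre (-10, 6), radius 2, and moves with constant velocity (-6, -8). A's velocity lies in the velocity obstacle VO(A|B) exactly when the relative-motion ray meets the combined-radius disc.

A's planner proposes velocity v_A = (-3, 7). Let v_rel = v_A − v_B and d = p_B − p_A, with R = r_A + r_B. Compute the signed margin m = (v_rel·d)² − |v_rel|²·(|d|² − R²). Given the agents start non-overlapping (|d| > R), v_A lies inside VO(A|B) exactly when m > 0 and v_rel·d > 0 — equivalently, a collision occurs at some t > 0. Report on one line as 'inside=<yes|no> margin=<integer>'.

d = (-20, 20),  |d|² = 800;  R = 7+2 = 9,  c = 800−9² = 719
v_rel = (3, 15),  |v_rel|² = 234;  v_rel·d = (3)·(-20) + (15)·(20) = 240
234·t² − 480·t + 719 = 0  ⇒  m = 240² − 234·719 = -110646
m = -110646 < 0,  v_rel·d = 240 > 0  ⇒  outside

inside=no margin=-110646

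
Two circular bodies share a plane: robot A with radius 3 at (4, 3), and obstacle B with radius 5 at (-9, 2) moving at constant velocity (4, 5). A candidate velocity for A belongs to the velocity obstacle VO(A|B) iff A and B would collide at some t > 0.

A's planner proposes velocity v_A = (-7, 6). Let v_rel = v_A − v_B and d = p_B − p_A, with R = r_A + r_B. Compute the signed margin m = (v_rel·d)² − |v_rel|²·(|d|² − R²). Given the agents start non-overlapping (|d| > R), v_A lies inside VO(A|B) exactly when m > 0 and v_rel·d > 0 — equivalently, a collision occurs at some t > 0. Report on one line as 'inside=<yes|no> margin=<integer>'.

d = (-13, -1),  |d|² = 170;  R = 3+5 = 8,  c = 170−8² = 106
v_rel = (-11, 1),  |v_rel|² = 122;  v_rel·d = (-11)·(-13) + (1)·(-1) = 142
122·t² − 284·t + 106 = 0  ⇒  m = 142² − 122·106 = 7232
m = 7232 > 0,  v_rel·d = 142 > 0  ⇒  inside

inside=yes margin=7232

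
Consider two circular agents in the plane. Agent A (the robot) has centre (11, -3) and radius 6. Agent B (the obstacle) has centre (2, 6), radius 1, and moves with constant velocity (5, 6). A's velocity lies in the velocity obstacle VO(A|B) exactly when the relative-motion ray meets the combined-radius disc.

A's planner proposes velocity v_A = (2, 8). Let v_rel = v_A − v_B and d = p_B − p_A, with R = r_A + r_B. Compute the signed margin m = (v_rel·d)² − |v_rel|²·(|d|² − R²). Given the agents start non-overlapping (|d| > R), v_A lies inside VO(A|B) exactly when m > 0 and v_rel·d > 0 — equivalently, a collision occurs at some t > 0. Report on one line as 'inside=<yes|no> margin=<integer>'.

d = (-9, 9),  |d|² = 162;  R = 6+1 = 7,  c = 162−7² = 113
v_rel = (-3, 2),  |v_rel|² = 13;  v_rel·d = (-3)·(-9) + (2)·(9) = 45
13·t² − 90·t + 113 = 0  ⇒  m = 45² − 13·113 = 556
m = 556 > 0,  v_rel·d = 45 > 0  ⇒  inside

inside=yes margin=556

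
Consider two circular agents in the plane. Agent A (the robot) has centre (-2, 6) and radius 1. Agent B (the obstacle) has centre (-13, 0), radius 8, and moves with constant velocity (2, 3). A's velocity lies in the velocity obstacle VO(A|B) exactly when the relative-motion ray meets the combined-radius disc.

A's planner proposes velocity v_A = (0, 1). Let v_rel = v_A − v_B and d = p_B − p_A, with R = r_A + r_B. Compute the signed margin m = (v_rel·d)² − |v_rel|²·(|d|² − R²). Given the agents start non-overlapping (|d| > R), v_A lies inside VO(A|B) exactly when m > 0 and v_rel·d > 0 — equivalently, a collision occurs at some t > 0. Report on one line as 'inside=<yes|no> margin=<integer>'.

d = (-11, -6),  |d|² = 157;  R = 1+8 = 9,  c = 157−9² = 76
v_rel = (-2, -2),  |v_rel|² = 8;  v_rel·d = (-2)·(-11) + (-2)·(-6) = 34
8·t² − 68·t + 76 = 0  ⇒  m = 34² − 8·76 = 548
m = 548 > 0,  v_rel·d = 34 > 0  ⇒  inside

inside=yes margin=548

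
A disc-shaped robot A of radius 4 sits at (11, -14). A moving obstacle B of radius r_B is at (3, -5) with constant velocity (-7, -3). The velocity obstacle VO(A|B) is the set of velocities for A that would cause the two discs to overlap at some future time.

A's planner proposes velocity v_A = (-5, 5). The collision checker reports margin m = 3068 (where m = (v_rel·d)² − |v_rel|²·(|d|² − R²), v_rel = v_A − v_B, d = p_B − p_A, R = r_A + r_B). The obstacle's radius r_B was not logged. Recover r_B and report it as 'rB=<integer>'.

m = 3068
d = (-8, 9);  v_rel = (2, 8),  |v_rel|² = 68
v_rel×d = (2)·(9) − (8)·(-8) = 82
since m = R²·68 − 82²:  R² = (6724 + 3068) / 68 = 144
R = √144 = 12  ⇒  r_B = 12 − 4 = 8

rB=8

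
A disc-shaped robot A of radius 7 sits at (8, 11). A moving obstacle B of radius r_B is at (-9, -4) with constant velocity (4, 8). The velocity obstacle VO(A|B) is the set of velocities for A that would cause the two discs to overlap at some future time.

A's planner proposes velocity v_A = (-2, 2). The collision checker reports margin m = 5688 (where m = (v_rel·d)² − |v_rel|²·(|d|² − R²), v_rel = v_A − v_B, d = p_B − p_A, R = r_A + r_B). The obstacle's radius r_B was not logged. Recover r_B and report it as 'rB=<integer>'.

m = 5688
d = (-17, -15);  v_rel = (-6, -6),  |v_rel|² = 72
v_rel×d = (-6)·(-15) − (-6)·(-17) = -12
since m = R²·72 − (-12)²:  R² = (144 + 5688) / 72 = 81
R = √81 = 9  ⇒  r_B = 9 − 7 = 2

rB=2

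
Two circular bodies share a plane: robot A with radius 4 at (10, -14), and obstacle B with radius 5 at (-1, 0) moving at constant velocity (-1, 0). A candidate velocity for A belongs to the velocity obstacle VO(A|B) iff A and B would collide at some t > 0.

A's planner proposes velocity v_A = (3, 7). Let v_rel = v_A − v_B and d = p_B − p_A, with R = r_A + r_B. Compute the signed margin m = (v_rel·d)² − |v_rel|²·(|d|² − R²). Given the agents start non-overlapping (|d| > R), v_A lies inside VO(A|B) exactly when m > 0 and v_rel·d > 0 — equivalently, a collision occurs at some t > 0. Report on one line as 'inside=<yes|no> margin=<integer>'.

d = (-11, 14),  |d|² = 317;  R = 4+5 = 9,  c = 317−9² = 236
v_rel = (4, 7),  |v_rel|² = 65;  v_rel·d = (4)·(-11) + (7)·(14) = 54
65·t² − 108·t + 236 = 0  ⇒  m = 54² − 65·236 = -12424
m = -12424 < 0,  v_rel·d = 54 > 0  ⇒  outside

inside=no margin=-12424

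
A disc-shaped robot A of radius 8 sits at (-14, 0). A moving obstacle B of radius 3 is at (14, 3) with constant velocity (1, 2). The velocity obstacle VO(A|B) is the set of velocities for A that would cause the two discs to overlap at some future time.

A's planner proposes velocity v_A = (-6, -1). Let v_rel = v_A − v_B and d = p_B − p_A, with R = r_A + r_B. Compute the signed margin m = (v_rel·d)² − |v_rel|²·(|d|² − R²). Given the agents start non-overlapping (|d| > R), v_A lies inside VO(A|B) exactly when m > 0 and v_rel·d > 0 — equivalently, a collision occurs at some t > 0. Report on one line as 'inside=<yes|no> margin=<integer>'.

d = (28, 3),  |d|² = 793;  R = 8+3 = 11,  c = 793−11² = 672
v_rel = (-7, -3),  |v_rel|² = 58;  v_rel·d = (-7)·(28) + (-3)·(3) = -205
58·t² + 410·t + 672 = 0  ⇒  m = (-205)² − 58·672 = 3049
m = 3049 > 0,  v_rel·d = -205 < 0  ⇒  outside

inside=no margin=3049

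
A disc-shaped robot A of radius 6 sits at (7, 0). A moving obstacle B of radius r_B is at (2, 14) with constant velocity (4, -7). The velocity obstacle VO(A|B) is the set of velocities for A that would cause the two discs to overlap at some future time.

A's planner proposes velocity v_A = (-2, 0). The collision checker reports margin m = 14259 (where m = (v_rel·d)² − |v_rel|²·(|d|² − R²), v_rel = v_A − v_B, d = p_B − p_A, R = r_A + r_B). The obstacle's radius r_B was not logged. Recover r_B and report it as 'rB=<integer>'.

m = 14259
d = (-5, 14);  v_rel = (-6, 7),  |v_rel|² = 85
v_rel×d = (-6)·(14) − (7)·(-5) = -49
since m = R²·85 − (-49)²:  R² = (2401 + 14259) / 85 = 196
R = √196 = 14  ⇒  r_B = 14 − 6 = 8

rB=8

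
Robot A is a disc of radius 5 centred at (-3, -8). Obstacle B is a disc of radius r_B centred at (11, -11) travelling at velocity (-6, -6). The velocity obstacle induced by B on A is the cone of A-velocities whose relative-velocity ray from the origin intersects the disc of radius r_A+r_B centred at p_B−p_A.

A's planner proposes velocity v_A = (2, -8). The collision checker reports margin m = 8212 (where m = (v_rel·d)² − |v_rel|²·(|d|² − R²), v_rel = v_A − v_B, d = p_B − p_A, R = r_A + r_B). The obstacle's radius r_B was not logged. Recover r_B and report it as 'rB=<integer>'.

m = 8212
d = (14, -3);  v_rel = (8, -2),  |v_rel|² = 68
v_rel×d = (8)·(-3) − (-2)·(14) = 4
since m = R²·68 − 4²:  R² = (16 + 8212) / 68 = 121
R = √121 = 11  ⇒  r_B = 11 − 5 = 6

rB=6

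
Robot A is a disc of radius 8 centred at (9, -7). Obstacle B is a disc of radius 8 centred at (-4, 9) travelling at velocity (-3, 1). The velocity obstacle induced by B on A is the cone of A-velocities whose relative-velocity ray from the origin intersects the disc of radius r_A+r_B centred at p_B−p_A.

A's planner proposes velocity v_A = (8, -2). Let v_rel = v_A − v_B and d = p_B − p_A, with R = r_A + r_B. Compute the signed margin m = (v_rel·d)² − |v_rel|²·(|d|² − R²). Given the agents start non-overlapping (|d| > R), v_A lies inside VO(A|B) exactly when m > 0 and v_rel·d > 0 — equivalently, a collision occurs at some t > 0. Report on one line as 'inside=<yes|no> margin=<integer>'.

d = (-13, 16),  |d|² = 425;  R = 8+8 = 16,  c = 425−16² = 169
v_rel = (11, -3),  |v_rel|² = 130;  v_rel·d = (11)·(-13) + (-3)·(16) = -191
130·t² + 382·t + 169 = 0  ⇒  m = (-191)² − 130·169 = 14511
m = 14511 > 0,  v_rel·d = -191 < 0  ⇒  outside

inside=no margin=14511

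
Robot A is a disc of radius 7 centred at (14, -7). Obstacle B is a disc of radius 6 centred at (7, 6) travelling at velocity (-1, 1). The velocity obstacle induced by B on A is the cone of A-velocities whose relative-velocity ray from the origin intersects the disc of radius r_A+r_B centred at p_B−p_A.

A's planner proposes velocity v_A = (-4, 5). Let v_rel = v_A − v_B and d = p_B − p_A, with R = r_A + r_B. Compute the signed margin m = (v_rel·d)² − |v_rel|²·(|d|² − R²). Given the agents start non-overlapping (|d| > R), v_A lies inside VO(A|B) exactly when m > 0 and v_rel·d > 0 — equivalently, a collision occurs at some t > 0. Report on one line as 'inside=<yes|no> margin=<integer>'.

d = (-7, 13),  |d|² = 218;  R = 7+6 = 13,  c = 218−13² = 49
v_rel = (-3, 4),  |v_rel|² = 25;  v_rel·d = (-3)·(-7) + (4)·(13) = 73
25·t² − 146·t + 49 = 0  ⇒  m = 73² − 25·49 = 4104
m = 4104 > 0,  v_rel·d = 73 > 0  ⇒  inside

inside=yes margin=4104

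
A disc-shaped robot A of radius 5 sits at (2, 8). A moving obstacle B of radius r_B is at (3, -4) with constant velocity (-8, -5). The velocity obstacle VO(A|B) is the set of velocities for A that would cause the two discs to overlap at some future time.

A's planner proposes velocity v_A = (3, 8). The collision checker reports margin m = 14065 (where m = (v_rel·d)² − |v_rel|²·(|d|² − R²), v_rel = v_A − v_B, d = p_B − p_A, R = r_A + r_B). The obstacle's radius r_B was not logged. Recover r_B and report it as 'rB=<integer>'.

m = 14065
d = (1, -12);  v_rel = (11, 13),  |v_rel|² = 290
v_rel×d = (11)·(-12) − (13)·(1) = -145
since m = R²·290 − (-145)²:  R² = (21025 + 14065) / 290 = 121
R = √121 = 11  ⇒  r_B = 11 − 5 = 6

rB=6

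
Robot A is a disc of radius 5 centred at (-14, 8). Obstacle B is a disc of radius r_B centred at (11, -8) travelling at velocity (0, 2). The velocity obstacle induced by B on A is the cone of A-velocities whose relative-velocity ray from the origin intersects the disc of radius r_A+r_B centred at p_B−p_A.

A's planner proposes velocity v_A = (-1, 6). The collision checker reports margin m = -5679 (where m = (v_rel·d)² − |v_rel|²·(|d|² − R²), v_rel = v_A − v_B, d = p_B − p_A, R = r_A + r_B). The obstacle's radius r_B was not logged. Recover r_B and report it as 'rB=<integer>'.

m = -5679
d = (25, -16);  v_rel = (-1, 4),  |v_rel|² = 17
v_rel×d = (-1)·(-16) − (4)·(25) = -84
since m = R²·17 − (-84)²:  R² = (7056 + -5679) / 17 = 81
R = √81 = 9  ⇒  r_B = 9 − 5 = 4

rB=4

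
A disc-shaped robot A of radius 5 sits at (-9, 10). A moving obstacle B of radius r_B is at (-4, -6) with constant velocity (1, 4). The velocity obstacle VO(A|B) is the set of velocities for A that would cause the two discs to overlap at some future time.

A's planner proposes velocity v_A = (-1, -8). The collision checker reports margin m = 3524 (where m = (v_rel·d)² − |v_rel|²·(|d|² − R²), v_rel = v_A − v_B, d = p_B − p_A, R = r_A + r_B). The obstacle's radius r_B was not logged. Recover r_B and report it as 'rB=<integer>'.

m = 3524
d = (5, -16);  v_rel = (-2, -12),  |v_rel|² = 148
v_rel×d = (-2)·(-16) − (-12)·(5) = 92
since m = R²·148 − 92²:  R² = (8464 + 3524) / 148 = 81
R = √81 = 9  ⇒  r_B = 9 − 5 = 4

rB=4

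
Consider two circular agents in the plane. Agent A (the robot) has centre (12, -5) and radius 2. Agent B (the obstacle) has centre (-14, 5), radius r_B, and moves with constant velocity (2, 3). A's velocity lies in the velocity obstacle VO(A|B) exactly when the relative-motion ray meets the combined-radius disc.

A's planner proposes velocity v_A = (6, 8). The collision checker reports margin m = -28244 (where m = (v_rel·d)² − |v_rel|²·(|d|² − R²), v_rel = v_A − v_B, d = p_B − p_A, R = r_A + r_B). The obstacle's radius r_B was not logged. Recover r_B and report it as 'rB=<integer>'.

m = -28244
d = (-26, 10);  v_rel = (4, 5),  |v_rel|² = 41
v_rel×d = (4)·(10) − (5)·(-26) = 170
since m = R²·41 − 170²:  R² = (28900 + -28244) / 41 = 16
R = √16 = 4  ⇒  r_B = 4 − 2 = 2

rB=2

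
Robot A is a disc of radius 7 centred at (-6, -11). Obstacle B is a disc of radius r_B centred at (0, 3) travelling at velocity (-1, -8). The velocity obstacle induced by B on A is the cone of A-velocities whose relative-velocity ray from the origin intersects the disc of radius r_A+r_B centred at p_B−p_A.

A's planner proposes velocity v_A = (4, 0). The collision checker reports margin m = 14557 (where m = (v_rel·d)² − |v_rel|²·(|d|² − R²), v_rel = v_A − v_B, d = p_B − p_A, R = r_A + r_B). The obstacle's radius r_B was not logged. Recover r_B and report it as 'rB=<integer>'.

m = 14557
d = (6, 14);  v_rel = (5, 8),  |v_rel|² = 89
v_rel×d = (5)·(14) − (8)·(6) = 22
since m = R²·89 − 22²:  R² = (484 + 14557) / 89 = 169
R = √169 = 13  ⇒  r_B = 13 − 7 = 6

rB=6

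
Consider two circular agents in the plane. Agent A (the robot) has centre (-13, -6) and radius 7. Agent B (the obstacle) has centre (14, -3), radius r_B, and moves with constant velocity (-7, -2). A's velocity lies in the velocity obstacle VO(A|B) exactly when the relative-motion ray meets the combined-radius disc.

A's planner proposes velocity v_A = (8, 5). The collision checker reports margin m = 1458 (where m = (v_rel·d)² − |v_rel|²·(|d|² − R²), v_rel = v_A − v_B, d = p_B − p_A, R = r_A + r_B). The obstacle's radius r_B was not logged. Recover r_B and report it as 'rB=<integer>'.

m = 1458
d = (27, 3);  v_rel = (15, 7),  |v_rel|² = 274
v_rel×d = (15)·(3) − (7)·(27) = -144
since m = R²·274 − (-144)²:  R² = (20736 + 1458) / 274 = 81
R = √81 = 9  ⇒  r_B = 9 − 7 = 2

rB=2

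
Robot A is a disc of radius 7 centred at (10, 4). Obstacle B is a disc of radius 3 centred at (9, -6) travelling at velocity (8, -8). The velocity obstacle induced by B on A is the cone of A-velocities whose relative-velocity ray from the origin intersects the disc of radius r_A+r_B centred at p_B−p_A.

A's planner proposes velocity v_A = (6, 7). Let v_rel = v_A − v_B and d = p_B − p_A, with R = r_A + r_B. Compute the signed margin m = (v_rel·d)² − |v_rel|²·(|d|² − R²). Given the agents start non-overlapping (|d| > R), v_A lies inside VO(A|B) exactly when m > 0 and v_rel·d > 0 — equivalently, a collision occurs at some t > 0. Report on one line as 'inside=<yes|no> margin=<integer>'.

d = (-1, -10),  |d|² = 101;  R = 7+3 = 10,  c = 101−10² = 1
v_rel = (-2, 15),  |v_rel|² = 229;  v_rel·d = (-2)·(-1) + (15)·(-10) = -148
229·t² + 296·t + 1 = 0  ⇒  m = (-148)² − 229·1 = 21675
m = 21675 > 0,  v_rel·d = -148 < 0  ⇒  outside

inside=no margin=21675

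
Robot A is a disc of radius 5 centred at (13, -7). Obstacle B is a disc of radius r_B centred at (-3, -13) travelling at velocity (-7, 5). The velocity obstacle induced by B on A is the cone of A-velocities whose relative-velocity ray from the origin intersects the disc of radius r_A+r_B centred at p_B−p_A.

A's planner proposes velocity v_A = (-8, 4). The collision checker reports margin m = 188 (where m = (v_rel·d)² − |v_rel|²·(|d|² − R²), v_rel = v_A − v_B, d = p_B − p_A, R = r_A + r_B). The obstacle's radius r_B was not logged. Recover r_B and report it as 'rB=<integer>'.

m = 188
d = (-16, -6);  v_rel = (-1, -1),  |v_rel|² = 2
v_rel×d = (-1)·(-6) − (-1)·(-16) = -10
since m = R²·2 − (-10)²:  R² = (100 + 188) / 2 = 144
R = √144 = 12  ⇒  r_B = 12 − 5 = 7

rB=7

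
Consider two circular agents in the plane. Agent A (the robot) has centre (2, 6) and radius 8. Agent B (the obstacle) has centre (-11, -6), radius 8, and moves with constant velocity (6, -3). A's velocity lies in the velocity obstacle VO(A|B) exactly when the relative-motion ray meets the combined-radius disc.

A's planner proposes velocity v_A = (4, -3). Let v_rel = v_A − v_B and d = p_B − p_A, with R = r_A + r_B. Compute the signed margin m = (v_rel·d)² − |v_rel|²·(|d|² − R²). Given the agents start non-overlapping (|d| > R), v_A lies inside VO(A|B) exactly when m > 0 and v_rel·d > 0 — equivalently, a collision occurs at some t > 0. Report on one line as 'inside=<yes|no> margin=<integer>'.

d = (-13, -12),  |d|² = 313;  R = 8+8 = 16,  c = 313−16² = 57
v_rel = (-2, 0),  |v_rel|² = 4;  v_rel·d = (-2)·(-13) + (0)·(-12) = 26
4·t² − 52·t + 57 = 0  ⇒  m = 26² − 4·57 = 448
m = 448 > 0,  v_rel·d = 26 > 0  ⇒  inside

inside=yes margin=448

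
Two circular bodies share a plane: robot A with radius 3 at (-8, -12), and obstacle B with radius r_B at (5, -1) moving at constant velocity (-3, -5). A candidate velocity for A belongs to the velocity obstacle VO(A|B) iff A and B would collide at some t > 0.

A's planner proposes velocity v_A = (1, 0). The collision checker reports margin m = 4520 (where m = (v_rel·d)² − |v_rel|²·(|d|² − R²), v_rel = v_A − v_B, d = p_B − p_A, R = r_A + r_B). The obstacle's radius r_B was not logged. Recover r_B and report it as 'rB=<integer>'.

m = 4520
d = (13, 11);  v_rel = (4, 5),  |v_rel|² = 41
v_rel×d = (4)·(11) − (5)·(13) = -21
since m = R²·41 − (-21)²:  R² = (441 + 4520) / 41 = 121
R = √121 = 11  ⇒  r_B = 11 − 3 = 8

rB=8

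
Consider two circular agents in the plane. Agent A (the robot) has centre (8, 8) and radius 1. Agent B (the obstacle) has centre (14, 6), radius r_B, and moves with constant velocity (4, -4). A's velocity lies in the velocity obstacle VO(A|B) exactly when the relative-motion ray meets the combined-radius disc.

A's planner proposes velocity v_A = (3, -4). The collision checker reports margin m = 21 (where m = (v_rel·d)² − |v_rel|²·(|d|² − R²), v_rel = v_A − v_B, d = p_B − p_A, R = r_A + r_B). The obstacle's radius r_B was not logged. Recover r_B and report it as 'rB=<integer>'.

m = 21
d = (6, -2);  v_rel = (-1, 0),  |v_rel|² = 1
v_rel×d = (-1)·(-2) − (0)·(6) = 2
since m = R²·1 − 2²:  R² = (4 + 21) / 1 = 25
R = √25 = 5  ⇒  r_B = 5 − 1 = 4

rB=4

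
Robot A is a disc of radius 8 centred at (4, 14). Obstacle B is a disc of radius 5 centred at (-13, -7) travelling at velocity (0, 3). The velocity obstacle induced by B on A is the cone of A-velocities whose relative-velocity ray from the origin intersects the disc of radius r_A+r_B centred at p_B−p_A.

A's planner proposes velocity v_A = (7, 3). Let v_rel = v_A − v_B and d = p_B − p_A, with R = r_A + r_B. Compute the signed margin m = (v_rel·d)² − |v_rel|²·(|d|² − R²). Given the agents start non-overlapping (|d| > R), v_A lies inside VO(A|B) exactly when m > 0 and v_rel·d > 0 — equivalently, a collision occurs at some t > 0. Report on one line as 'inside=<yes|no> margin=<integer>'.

d = (-17, -21),  |d|² = 730;  R = 8+5 = 13,  c = 730−13² = 561
v_rel = (7, 0),  |v_rel|² = 49;  v_rel·d = (7)·(-17) + (0)·(-21) = -119
49·t² + 238·t + 561 = 0  ⇒  m = (-119)² − 49·561 = -13328
m = -13328 < 0,  v_rel·d = -119 < 0  ⇒  outside

inside=no margin=-13328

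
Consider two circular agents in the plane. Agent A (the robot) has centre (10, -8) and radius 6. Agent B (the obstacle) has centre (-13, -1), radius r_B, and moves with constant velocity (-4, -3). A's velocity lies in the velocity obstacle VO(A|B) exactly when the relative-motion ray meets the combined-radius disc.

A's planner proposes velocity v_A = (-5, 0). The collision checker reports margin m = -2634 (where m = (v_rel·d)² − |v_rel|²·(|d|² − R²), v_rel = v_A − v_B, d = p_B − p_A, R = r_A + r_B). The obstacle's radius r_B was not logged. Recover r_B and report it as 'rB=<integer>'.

m = -2634
d = (-23, 7);  v_rel = (-1, 3),  |v_rel|² = 10
v_rel×d = (-1)·(7) − (3)·(-23) = 62
since m = R²·10 − 62²:  R² = (3844 + -2634) / 10 = 121
R = √121 = 11  ⇒  r_B = 11 − 6 = 5

rB=5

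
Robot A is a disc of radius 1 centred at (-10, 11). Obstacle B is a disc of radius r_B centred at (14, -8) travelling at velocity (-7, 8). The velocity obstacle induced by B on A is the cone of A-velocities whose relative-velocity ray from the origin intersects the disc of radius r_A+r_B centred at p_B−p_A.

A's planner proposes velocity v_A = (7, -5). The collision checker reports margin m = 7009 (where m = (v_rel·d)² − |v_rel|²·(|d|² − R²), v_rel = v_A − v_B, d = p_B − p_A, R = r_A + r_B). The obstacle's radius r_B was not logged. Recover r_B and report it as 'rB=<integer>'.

m = 7009
d = (24, -19);  v_rel = (14, -13),  |v_rel|² = 365
v_rel×d = (14)·(-19) − (-13)·(24) = 46
since m = R²·365 − 46²:  R² = (2116 + 7009) / 365 = 25
R = √25 = 5  ⇒  r_B = 5 − 1 = 4

rB=4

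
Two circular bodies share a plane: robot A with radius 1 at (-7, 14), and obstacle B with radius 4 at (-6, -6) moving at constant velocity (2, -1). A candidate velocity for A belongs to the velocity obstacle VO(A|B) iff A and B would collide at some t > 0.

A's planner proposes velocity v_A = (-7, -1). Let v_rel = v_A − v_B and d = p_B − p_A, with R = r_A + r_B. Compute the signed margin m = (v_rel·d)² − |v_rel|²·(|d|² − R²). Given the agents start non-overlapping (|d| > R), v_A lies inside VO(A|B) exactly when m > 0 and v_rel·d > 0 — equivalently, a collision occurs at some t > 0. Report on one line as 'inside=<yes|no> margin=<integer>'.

d = (1, -20),  |d|² = 401;  R = 1+4 = 5,  c = 401−5² = 376
v_rel = (-9, 0),  |v_rel|² = 81;  v_rel·d = (-9)·(1) + (0)·(-20) = -9
81·t² + 18·t + 376 = 0  ⇒  m = (-9)² − 81·376 = -30375
m = -30375 < 0,  v_rel·d = -9 < 0  ⇒  outside

inside=no margin=-30375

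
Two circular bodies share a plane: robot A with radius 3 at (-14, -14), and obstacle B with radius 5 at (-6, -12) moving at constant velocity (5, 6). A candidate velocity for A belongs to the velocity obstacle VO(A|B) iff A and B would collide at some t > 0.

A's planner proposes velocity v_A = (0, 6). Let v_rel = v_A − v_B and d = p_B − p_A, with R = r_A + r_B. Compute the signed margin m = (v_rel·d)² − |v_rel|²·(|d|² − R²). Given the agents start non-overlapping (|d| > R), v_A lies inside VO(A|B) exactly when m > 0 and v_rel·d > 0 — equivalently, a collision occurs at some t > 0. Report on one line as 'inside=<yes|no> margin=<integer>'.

d = (8, 2),  |d|² = 68;  R = 3+5 = 8,  c = 68−8² = 4
v_rel = (-5, 0),  |v_rel|² = 25;  v_rel·d = (-5)·(8) + (0)·(2) = -40
25·t² + 80·t + 4 = 0  ⇒  m = (-40)² − 25·4 = 1500
m = 1500 > 0,  v_rel·d = -40 < 0  ⇒  outside

inside=no margin=1500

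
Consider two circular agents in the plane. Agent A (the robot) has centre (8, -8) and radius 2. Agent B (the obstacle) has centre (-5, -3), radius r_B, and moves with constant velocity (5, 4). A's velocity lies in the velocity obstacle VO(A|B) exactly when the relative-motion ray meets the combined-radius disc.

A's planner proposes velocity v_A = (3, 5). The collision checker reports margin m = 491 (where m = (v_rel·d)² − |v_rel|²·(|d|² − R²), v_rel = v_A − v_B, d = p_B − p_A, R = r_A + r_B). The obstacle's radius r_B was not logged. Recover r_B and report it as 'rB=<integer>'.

m = 491
d = (-13, 5);  v_rel = (-2, 1),  |v_rel|² = 5
v_rel×d = (-2)·(5) − (1)·(-13) = 3
since m = R²·5 − 3²:  R² = (9 + 491) / 5 = 100
R = √100 = 10  ⇒  r_B = 10 − 2 = 8

rB=8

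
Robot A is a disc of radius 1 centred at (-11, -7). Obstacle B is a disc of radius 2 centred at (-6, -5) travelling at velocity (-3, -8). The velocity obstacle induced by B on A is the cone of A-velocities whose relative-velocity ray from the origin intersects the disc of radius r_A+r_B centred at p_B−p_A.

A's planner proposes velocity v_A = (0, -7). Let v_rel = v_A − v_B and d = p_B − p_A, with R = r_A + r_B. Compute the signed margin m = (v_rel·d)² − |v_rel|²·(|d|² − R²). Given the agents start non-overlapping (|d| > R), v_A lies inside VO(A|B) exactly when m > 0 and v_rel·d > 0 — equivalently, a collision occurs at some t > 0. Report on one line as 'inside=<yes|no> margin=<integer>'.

d = (5, 2),  |d|² = 29;  R = 1+2 = 3,  c = 29−3² = 20
v_rel = (3, 1),  |v_rel|² = 10;  v_rel·d = (3)·(5) + (1)·(2) = 17
10·t² − 34·t + 20 = 0  ⇒  m = 17² − 10·20 = 89
m = 89 > 0,  v_rel·d = 17 > 0  ⇒  inside

inside=yes margin=89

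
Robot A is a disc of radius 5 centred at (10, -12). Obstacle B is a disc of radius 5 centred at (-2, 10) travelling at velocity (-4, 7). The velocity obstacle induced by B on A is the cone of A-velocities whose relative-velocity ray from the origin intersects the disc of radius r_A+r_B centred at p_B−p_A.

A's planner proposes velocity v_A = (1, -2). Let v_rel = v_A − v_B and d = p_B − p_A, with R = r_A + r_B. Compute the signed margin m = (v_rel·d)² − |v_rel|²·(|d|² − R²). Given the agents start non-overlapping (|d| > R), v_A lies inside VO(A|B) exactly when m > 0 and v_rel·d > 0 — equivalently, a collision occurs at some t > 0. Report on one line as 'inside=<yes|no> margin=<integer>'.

d = (-12, 22),  |d|² = 628;  R = 5+5 = 10,  c = 628−10² = 528
v_rel = (5, -9),  |v_rel|² = 106;  v_rel·d = (5)·(-12) + (-9)·(22) = -258
106·t² + 516·t + 528 = 0  ⇒  m = (-258)² − 106·528 = 10596
m = 10596 > 0,  v_rel·d = -258 < 0  ⇒  outside

inside=no margin=10596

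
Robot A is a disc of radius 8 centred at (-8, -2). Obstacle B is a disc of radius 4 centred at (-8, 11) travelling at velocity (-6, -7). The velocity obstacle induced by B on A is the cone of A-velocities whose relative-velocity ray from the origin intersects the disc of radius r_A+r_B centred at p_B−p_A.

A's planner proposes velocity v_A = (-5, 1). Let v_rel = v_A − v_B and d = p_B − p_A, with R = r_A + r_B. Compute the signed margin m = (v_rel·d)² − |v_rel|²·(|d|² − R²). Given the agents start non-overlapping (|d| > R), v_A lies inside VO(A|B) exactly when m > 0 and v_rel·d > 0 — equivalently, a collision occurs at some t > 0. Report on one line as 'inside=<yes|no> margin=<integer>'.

d = (0, 13),  |d|² = 169;  R = 8+4 = 12,  c = 169−12² = 25
v_rel = (1, 8),  |v_rel|² = 65;  v_rel·d = (1)·(0) + (8)·(13) = 104
65·t² − 208·t + 25 = 0  ⇒  m = 104² − 65·25 = 9191
m = 9191 > 0,  v_rel·d = 104 > 0  ⇒  inside

inside=yes margin=9191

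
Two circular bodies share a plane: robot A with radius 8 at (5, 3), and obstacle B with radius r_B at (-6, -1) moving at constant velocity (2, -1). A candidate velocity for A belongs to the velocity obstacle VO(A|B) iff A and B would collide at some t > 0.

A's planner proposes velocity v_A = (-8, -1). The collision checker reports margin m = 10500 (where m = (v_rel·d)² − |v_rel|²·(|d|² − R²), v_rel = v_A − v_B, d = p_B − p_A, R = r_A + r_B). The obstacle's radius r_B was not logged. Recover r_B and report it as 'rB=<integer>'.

m = 10500
d = (-11, -4);  v_rel = (-10, 0),  |v_rel|² = 100
v_rel×d = (-10)·(-4) − (0)·(-11) = 40
since m = R²·100 − 40²:  R² = (1600 + 10500) / 100 = 121
R = √121 = 11  ⇒  r_B = 11 − 8 = 3

rB=3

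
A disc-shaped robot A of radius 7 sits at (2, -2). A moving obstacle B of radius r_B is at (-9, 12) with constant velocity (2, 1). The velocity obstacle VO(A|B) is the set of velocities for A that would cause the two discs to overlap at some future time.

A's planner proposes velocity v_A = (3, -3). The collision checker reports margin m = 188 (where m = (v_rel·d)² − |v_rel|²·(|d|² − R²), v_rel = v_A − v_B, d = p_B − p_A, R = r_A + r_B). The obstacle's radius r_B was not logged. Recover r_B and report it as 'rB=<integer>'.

m = 188
d = (-11, 14);  v_rel = (1, -4),  |v_rel|² = 17
v_rel×d = (1)·(14) − (-4)·(-11) = -30
since m = R²·17 − (-30)²:  R² = (900 + 188) / 17 = 64
R = √64 = 8  ⇒  r_B = 8 − 7 = 1

rB=1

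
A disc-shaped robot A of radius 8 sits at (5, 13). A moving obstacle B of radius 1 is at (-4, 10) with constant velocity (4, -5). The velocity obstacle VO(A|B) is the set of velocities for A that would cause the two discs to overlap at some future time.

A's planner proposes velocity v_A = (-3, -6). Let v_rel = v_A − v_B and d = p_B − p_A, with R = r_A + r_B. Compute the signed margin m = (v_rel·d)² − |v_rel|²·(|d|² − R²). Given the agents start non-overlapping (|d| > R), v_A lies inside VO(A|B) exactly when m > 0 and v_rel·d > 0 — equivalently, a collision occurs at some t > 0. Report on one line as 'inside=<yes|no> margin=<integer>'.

d = (-9, -3),  |d|² = 90;  R = 8+1 = 9,  c = 90−9² = 9
v_rel = (-7, -1),  |v_rel|² = 50;  v_rel·d = (-7)·(-9) + (-1)·(-3) = 66
50·t² − 132·t + 9 = 0  ⇒  m = 66² − 50·9 = 3906
m = 3906 > 0,  v_rel·d = 66 > 0  ⇒  inside

inside=yes margin=3906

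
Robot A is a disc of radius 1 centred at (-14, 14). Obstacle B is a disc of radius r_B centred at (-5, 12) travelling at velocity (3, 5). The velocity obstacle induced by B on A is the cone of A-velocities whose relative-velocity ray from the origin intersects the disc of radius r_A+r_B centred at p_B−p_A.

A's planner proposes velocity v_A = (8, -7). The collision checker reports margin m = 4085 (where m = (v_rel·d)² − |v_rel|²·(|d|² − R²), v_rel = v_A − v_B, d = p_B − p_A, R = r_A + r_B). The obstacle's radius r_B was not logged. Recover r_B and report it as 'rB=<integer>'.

m = 4085
d = (9, -2);  v_rel = (5, -12),  |v_rel|² = 169
v_rel×d = (5)·(-2) − (-12)·(9) = 98
since m = R²·169 − 98²:  R² = (9604 + 4085) / 169 = 81
R = √81 = 9  ⇒  r_B = 9 − 1 = 8

rB=8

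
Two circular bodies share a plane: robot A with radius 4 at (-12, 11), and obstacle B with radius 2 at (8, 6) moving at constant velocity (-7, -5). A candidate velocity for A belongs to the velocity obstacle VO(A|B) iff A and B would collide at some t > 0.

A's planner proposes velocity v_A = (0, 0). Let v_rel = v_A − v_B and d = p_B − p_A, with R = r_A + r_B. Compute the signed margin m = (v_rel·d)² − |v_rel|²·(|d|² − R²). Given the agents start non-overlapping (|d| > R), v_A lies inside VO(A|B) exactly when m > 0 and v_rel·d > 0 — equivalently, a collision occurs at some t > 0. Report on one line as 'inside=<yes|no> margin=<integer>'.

d = (20, -5),  |d|² = 425;  R = 4+2 = 6,  c = 425−6² = 389
v_rel = (7, 5),  |v_rel|² = 74;  v_rel·d = (7)·(20) + (5)·(-5) = 115
74·t² − 230·t + 389 = 0  ⇒  m = 115² − 74·389 = -15561
m = -15561 < 0,  v_rel·d = 115 > 0  ⇒  outside

inside=no margin=-15561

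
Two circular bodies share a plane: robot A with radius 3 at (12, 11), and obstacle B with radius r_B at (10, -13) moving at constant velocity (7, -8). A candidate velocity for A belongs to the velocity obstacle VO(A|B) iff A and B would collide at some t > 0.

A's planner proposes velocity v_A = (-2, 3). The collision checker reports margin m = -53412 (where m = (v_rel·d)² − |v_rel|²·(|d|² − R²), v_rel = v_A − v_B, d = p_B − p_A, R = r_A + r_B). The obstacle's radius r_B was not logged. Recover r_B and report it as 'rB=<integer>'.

m = -53412
d = (-2, -24);  v_rel = (-9, 11),  |v_rel|² = 202
v_rel×d = (-9)·(-24) − (11)·(-2) = 238
since m = R²·202 − 238²:  R² = (56644 + -53412) / 202 = 16
R = √16 = 4  ⇒  r_B = 4 − 3 = 1

rB=1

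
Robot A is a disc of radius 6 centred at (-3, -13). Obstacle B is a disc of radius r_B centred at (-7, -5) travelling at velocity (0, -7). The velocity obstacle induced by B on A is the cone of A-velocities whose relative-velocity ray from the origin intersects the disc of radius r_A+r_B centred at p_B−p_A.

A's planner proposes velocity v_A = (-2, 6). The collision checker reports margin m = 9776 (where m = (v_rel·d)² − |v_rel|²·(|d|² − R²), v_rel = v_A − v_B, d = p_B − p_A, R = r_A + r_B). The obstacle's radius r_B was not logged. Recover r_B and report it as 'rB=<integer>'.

m = 9776
d = (-4, 8);  v_rel = (-2, 13),  |v_rel|² = 173
v_rel×d = (-2)·(8) − (13)·(-4) = 36
since m = R²·173 − 36²:  R² = (1296 + 9776) / 173 = 64
R = √64 = 8  ⇒  r_B = 8 − 6 = 2

rB=2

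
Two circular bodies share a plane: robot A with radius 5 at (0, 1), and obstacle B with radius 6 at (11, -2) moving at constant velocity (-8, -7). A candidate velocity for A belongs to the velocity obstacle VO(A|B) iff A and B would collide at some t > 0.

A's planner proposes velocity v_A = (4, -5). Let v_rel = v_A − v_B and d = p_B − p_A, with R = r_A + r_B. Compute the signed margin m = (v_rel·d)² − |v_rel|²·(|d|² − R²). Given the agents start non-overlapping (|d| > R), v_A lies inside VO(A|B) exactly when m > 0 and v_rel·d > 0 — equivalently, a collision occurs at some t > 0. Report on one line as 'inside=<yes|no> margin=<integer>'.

d = (11, -3),  |d|² = 130;  R = 5+6 = 11,  c = 130−11² = 9
v_rel = (12, 2),  |v_rel|² = 148;  v_rel·d = (12)·(11) + (2)·(-3) = 126
148·t² − 252·t + 9 = 0  ⇒  m = 126² − 148·9 = 14544
m = 14544 > 0,  v_rel·d = 126 > 0  ⇒  inside

inside=yes margin=14544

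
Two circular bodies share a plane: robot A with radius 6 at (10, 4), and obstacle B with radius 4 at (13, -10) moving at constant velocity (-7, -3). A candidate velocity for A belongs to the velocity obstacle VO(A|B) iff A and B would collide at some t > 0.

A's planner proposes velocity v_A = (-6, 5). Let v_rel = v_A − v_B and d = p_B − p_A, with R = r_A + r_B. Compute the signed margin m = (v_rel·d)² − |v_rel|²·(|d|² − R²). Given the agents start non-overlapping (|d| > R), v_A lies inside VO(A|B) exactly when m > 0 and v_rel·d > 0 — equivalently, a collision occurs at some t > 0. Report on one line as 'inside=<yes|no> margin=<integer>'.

d = (3, -14),  |d|² = 205;  R = 6+4 = 10,  c = 205−10² = 105
v_rel = (1, 8),  |v_rel|² = 65;  v_rel·d = (1)·(3) + (8)·(-14) = -109
65·t² + 218·t + 105 = 0  ⇒  m = (-109)² − 65·105 = 5056
m = 5056 > 0,  v_rel·d = -109 < 0  ⇒  outside

inside=no margin=5056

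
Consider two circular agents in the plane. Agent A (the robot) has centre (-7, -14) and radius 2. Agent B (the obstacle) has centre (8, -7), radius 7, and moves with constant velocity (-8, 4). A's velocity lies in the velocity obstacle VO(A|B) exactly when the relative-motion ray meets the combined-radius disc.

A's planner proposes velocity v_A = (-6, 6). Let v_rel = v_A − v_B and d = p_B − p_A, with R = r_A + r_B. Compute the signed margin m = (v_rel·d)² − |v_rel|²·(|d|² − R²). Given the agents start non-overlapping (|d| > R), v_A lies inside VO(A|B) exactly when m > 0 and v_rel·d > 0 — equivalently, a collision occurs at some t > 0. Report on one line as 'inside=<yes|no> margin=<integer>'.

d = (15, 7),  |d|² = 274;  R = 2+7 = 9,  c = 274−9² = 193
v_rel = (2, 2),  |v_rel|² = 8;  v_rel·d = (2)·(15) + (2)·(7) = 44
8·t² − 88·t + 193 = 0  ⇒  m = 44² − 8·193 = 392
m = 392 > 0,  v_rel·d = 44 > 0  ⇒  inside

inside=yes margin=392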